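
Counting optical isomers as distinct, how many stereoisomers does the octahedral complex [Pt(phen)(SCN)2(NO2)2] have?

The six octahedral sites form three mutually perpendicular trans pairs.
Each phen is bidentate and must span two cis positions.
There are 3 geometric isomers: SCN cis, NO2 trans; SCN cis, NO2 cis (chiral); SCN trans, NO2 cis.
One of these lacks any improper symmetry element and so occurs as an enantiomeric pair, giving 3 + 1 = 4 stereoisomers in total.

4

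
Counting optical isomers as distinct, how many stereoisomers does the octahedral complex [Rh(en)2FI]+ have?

3

An octahedron has six vertices in three trans pairs; every non-trans pair is cis.
Each en is bidentate and must span two cis positions.
There are 2 geometric isomers: F and I mutually trans; F and I mutually cis (chiral).
One of these lacks any improper symmetry element and so occurs as an enantiomeric pair, giving 2 + 1 = 3 stereoisomers in total.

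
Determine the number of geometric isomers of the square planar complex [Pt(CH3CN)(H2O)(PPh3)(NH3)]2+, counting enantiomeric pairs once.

A square has two trans pairs of vertices; adjacent vertices are cis.
Working through the distinct placements yields 3 geometric isomers: (CH3CN/NH3 trans, H2O/PPh3 trans); (CH3CN/PPh3 trans, H2O/NH3 trans); (CH3CN/H2O trans, NH3/PPh3 trans).

3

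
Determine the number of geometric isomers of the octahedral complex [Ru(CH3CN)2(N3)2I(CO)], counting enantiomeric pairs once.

6

In an octahedral complex each vertex has one trans partner and four cis neighbours.
There are 6 geometric isomers: CH3CN trans, N3 trans; CH3CN trans, N3 cis; CH3CN cis, N3 trans; CH3CN cis, N3 cis (3 arrangements, 2 chiral).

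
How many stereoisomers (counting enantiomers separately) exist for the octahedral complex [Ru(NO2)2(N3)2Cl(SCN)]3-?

In an octahedral complex each vertex has one trans partner and four cis neighbours.
The distinct arrangements are (6 in all): NO2 cis, N3 cis (3 arrangements, 2 chiral); NO2 trans, N3 cis; NO2 cis, N3 trans; NO2 trans, N3 trans.
Of these, 2 lack any improper symmetry element and so occur as enantiomeric pairs, giving 6 + 2 = 8 stereoisomers in total.

8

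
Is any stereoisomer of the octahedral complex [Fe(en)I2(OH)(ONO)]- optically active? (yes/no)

yes

An octahedron has six vertices in three trans pairs; every non-trans pair is cis.
Each en is bidentate and must span two cis positions.
Working through the distinct placements yields 4 geometric isomers: I trans; I cis (3 arrangements, 2 chiral).
Of these, 2 lack any improper symmetry element and so occur as enantiomeric pairs, giving 4 + 2 = 6 stereoisomers in total.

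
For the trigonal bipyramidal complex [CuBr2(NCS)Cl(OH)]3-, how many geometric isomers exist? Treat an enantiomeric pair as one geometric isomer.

In a trigonal bipyramid the two axial positions differ from the three equatorial ones.
Exhaustive case analysis gives 7 geometric isomers.

7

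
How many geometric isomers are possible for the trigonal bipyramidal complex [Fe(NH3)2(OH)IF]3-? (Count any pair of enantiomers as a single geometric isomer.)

7

Exhaustive case analysis gives 7 geometric isomers.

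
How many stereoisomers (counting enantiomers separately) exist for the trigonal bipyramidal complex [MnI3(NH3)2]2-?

3

There are 3 geometric isomers: NH3 both equatorial; NH3 one axial, one equatorial; NH3 both axial.
Each arrangement has an internal mirror plane or centre of symmetry, so none is chiral.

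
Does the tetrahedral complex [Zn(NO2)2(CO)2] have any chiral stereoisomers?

no

All four vertices of a tetrahedron are equivalent and mutually adjacent, so cis/trans isomerism cannot arise.
Only one geometric arrangement is possible.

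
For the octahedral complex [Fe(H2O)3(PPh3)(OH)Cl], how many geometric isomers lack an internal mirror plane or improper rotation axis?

1

In an octahedral complex each vertex has one trans partner and four cis neighbours.
There are 4 geometric isomers: H2O mer (3 arrangements); H2O fac (chiral).
One of these lacks any improper symmetry element and so occurs as an enantiomeric pair, giving 4 + 1 = 5 stereoisomers in total.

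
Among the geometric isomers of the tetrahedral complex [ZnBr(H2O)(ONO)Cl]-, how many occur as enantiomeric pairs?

1

All four vertices of a tetrahedron are equivalent and mutually adjacent, so cis/trans isomerism cannot arise.
Only one geometric arrangement is possible; it has no improper symmetry element, so it exists as a pair of enantiomers (2 stereoisomers).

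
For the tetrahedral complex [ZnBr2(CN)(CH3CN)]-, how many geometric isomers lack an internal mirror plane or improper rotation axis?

0

In a tetrahedral complex all four positions are equivalent and every pair of ligands is adjacent — there is no cis/trans distinction.
Only one geometric arrangement is possible.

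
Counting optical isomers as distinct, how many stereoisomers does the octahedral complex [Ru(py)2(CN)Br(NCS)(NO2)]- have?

15

An octahedron has six vertices in three trans pairs; every non-trans pair is cis.
Systematic enumeration (placing each ligand type in turn and discarding arrangements equivalent by rotation or reflection) gives 9 geometric isomers.
Of these, 6 lack any improper symmetry element and so occur as enantiomeric pairs, giving 9 + 6 = 15 stereoisomers in total.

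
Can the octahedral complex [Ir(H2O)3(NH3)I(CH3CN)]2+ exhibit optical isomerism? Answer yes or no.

yes

An octahedron has six vertices in three trans pairs; every non-trans pair is cis.
Systematic placement gives 4 geometric isomers: H2O mer (3 arrangements); H2O fac (chiral).
One of these lacks any improper symmetry element and so occurs as an enantiomeric pair, giving 4 + 1 = 5 stereoisomers in total.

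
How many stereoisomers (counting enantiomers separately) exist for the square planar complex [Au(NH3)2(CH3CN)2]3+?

Working through the distinct placements yields 2 geometric isomers: NH3 cis; NH3 trans.
Each arrangement has an internal mirror plane or centre of symmetry, so none is chiral.

2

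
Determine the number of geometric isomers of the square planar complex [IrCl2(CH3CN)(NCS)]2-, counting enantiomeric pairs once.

2

In a square planar complex each vertex has one trans partner and two cis neighbours.
Systematic placement gives 2 geometric isomers: Cl cis; Cl trans.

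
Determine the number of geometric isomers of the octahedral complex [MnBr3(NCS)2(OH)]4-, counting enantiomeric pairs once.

In an octahedral complex each vertex has one trans partner and four cis neighbours.
There are 3 geometric isomers: Br mer, NCS cis; Br mer, NCS trans; Br fac, NCS cis.

3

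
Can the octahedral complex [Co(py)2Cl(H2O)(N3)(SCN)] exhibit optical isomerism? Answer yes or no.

yes

The six octahedral sites form three mutually perpendicular trans pairs.
Exhaustive case analysis gives 9 geometric isomers.
Of these, 6 lack any improper symmetry element and so occur as enantiomeric pairs, giving 9 + 6 = 15 stereoisomers in total.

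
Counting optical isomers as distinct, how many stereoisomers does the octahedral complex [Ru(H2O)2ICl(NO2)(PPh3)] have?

15

The six octahedral sites form three mutually perpendicular trans pairs.
Placing the ligands in turn and identifying arrangements related by rotation or reflection leaves 9 distinct geometric isomers.
Of these, 6 lack any improper symmetry element and so occur as enantiomeric pairs, giving 9 + 6 = 15 stereoisomers in total.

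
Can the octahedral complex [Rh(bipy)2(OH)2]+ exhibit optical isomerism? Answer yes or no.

yes

An octahedron has six vertices in three trans pairs; every non-trans pair is cis.
Each bipy is bidentate and must span two cis positions.
Systematic placement gives 2 geometric isomers: OH trans; OH cis (chiral).
One of these lacks any improper symmetry element and so occurs as an enantiomeric pair, giving 2 + 1 = 3 stereoisomers in total.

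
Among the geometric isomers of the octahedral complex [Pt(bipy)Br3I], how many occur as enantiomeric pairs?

Each bipy is bidentate and must span two cis positions.
There are 2 geometric isomers: Br mer; Br fac.
Each arrangement has an internal mirror plane or centre of symmetry, so none is chiral.

0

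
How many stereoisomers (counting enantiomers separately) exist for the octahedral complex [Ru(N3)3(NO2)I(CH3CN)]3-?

5

Working through the distinct placements yields 4 geometric isomers: N3 mer (3 arrangements); N3 fac (chiral).
One of these lacks any improper symmetry element and so occurs as an enantiomeric pair, giving 4 + 1 = 5 stereoisomers in total.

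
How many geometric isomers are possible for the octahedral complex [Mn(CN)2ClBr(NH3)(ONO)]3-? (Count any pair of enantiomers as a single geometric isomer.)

An octahedron has six vertices in three trans pairs; every non-trans pair is cis.
Exhaustive case analysis gives 9 geometric isomers.

9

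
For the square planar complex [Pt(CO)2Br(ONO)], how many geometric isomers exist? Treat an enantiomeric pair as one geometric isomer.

A square has two trans pairs of vertices; adjacent vertices are cis.
There are 2 geometric isomers: CO cis; CO trans.

2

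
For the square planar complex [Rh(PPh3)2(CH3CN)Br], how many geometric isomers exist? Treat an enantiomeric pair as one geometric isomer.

2

Working through the distinct placements yields 2 geometric isomers: PPh3 cis; PPh3 trans.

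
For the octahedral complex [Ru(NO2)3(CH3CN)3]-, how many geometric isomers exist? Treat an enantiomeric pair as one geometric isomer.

In an octahedral complex each vertex has one trans partner and four cis neighbours.
Working through the distinct placements yields 2 geometric isomers: NO2 mer; NO2 fac.

2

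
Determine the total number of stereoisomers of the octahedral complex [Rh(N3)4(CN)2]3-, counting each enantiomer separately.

2

In an octahedral complex each vertex has one trans partner and four cis neighbours.
Systematic placement gives 2 geometric isomers: CN trans; CN cis.
Each arrangement has an internal mirror plane or centre of symmetry, so none is chiral.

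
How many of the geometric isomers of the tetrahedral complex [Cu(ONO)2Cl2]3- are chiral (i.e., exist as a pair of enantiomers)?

In a tetrahedral complex all four positions are equivalent and every pair of ligands is adjacent — there is no cis/trans distinction.
Only one geometric arrangement is possible.

0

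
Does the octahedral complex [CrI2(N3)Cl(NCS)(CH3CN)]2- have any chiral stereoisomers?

In an octahedral complex each vertex has one trans partner and four cis neighbours.
Placing the ligands in turn and identifying arrangements related by rotation or reflection leaves 9 distinct geometric isomers.
Of these, 6 lack any improper symmetry element and so occur as enantiomeric pairs, giving 9 + 6 = 15 stereoisomers in total.

yes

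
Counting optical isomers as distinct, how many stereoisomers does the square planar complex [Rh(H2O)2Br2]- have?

A square has two trans pairs of vertices; adjacent vertices are cis.
The distinct arrangements are (2 in all): H2O cis; H2O trans.
Each arrangement has an internal mirror plane or centre of symmetry, so none is chiral.

2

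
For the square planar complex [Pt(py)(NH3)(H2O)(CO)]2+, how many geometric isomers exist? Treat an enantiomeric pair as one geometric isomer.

There are 3 geometric isomers: (CO/NH3 trans, H2O/py trans); (CO/py trans, H2O/NH3 trans); (CO/H2O trans, NH3/py trans).

3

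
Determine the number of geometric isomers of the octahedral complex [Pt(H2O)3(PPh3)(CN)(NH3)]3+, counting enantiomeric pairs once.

The six octahedral sites form three mutually perpendicular trans pairs.
There are 4 geometric isomers: H2O mer (3 arrangements); H2O fac (chiral).

4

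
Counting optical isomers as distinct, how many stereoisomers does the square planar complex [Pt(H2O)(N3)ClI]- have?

A square has two trans pairs of vertices; adjacent vertices are cis.
There are 3 geometric isomers: (Cl/I trans, H2O/N3 trans); (Cl/N3 trans, H2O/I trans); (Cl/H2O trans, I/N3 trans).
Each arrangement has an internal mirror plane or centre of symmetry, so none is chiral.

3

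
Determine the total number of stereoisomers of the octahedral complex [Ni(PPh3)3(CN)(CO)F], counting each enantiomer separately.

5

The distinct arrangements are (4 in all): PPh3 mer (3 arrangements); PPh3 fac (chiral).
One of these lacks any improper symmetry element and so occurs as an enantiomeric pair, giving 4 + 1 = 5 stereoisomers in total.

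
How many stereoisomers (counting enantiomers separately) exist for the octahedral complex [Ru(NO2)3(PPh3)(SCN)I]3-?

In an octahedral complex each vertex has one trans partner and four cis neighbours.
Working through the distinct placements yields 4 geometric isomers: NO2 mer (3 arrangements); NO2 fac (chiral).
One of these lacks any improper symmetry element and so occurs as an enantiomeric pair, giving 4 + 1 = 5 stereoisomers in total.

5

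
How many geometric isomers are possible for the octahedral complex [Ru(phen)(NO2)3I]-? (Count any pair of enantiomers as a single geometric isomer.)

Each phen is bidentate and must span two cis positions.
There are 2 geometric isomers: NO2 fac; NO2 mer.

2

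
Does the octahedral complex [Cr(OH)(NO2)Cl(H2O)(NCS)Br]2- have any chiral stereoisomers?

The six octahedral sites form three mutually perpendicular trans pairs.
Systematic enumeration (placing each ligand type in turn and discarding arrangements equivalent by rotation or reflection) gives 15 geometric isomers.
Of these, 15 lack any improper symmetry element and so occur as enantiomeric pairs, giving 15 + 15 = 30 stereoisomers in total.

yes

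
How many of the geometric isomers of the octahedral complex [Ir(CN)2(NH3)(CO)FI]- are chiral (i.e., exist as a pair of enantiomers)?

Systematic enumeration (placing each ligand type in turn and discarding arrangements equivalent by rotation or reflection) gives 9 geometric isomers.
Of these, 6 lack any improper symmetry element and so occur as enantiomeric pairs, giving 9 + 6 = 15 stereoisomers in total.

6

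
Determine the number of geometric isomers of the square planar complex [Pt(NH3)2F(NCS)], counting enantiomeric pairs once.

The distinct arrangements are (2 in all): NH3 cis; NH3 trans.

2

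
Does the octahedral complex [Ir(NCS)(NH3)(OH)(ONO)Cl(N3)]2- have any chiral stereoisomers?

yes

An octahedron has six vertices in three trans pairs; every non-trans pair is cis.
Systematic enumeration (placing each ligand type in turn and discarding arrangements equivalent by rotation or reflection) gives 15 geometric isomers.
Of these, 15 lack any improper symmetry element and so occur as enantiomeric pairs, giving 15 + 15 = 30 stereoisomers in total.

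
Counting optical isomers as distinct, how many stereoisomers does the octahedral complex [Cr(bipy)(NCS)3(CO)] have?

2

In an octahedral complex each vertex has one trans partner and four cis neighbours.
Each bipy is bidentate and must span two cis positions.
There are 2 geometric isomers: NCS fac; NCS mer.
Each arrangement has an internal mirror plane or centre of symmetry, so none is chiral.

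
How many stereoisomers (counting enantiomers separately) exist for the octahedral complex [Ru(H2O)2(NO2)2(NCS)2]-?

The six octahedral sites form three mutually perpendicular trans pairs.
Working through the distinct placements yields 5 geometric isomers: H2O trans, NO2 trans, NCS trans; H2O trans, NO2 cis, NCS cis; H2O cis, NO2 trans, NCS cis; H2O cis, NO2 cis, NCS cis (chiral); H2O cis, NO2 cis, NCS trans.
One of these lacks any improper symmetry element and so occurs as an enantiomeric pair, giving 5 + 1 = 6 stereoisomers in total.

6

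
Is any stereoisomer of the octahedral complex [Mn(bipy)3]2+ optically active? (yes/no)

Each bipy is bidentate and must span two cis positions.
Only one geometric arrangement is possible; it has no improper symmetry element, so it exists as a pair of enantiomers (2 stereoisomers).

yes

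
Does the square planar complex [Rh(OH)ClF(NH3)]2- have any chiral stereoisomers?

A square has two trans pairs of vertices; adjacent vertices are cis.
Systematic placement gives 3 geometric isomers: (Cl/NH3 trans, F/OH trans); (Cl/OH trans, F/NH3 trans); (Cl/F trans, NH3/OH trans).
Each arrangement has an internal mirror plane or centre of symmetry, so none is chiral.

no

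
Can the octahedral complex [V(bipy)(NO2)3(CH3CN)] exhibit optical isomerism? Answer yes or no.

In an octahedral complex each vertex has one trans partner and four cis neighbours.
Each bipy is bidentate and must span two cis positions.
The distinct arrangements are (2 in all): NO2 fac; NO2 mer.
Each arrangement has an internal mirror plane or centre of symmetry, so none is chiral.

no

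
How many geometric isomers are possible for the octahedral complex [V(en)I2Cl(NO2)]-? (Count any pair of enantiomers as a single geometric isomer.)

Each en is bidentate and must span two cis positions.
Systematic placement gives 4 geometric isomers: I cis (3 arrangements, 2 chiral); I trans.

4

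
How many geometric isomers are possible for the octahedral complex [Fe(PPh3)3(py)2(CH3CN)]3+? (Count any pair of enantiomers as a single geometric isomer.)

The six octahedral sites form three mutually perpendicular trans pairs.
Working through the distinct placements yields 3 geometric isomers: PPh3 mer, py trans; PPh3 fac, py cis; PPh3 mer, py cis.

3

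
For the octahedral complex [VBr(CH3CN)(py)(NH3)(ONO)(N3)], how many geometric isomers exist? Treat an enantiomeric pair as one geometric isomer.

15

In an octahedral complex each vertex has one trans partner and four cis neighbours.
Systematic enumeration (placing each ligand type in turn and discarding arrangements equivalent by rotation or reflection) gives 15 geometric isomers.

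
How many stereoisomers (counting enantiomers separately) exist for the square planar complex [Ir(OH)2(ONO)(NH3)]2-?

2

In a square planar complex each vertex has one trans partner and two cis neighbours.
Systematic placement gives 2 geometric isomers: OH cis; OH trans.
Each arrangement has an internal mirror plane or centre of symmetry, so none is chiral.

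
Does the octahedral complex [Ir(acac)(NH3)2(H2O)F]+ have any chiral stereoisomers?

yes

Each acac is bidentate and must span two cis positions.
Systematic placement gives 4 geometric isomers: NH3 cis (3 arrangements, 2 chiral); NH3 trans.
Of these, 2 lack any improper symmetry element and so occur as enantiomeric pairs, giving 4 + 2 = 6 stereoisomers in total.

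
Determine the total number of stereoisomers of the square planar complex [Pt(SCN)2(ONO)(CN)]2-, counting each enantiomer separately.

A square has two trans pairs of vertices; adjacent vertices are cis.
The distinct arrangements are (2 in all): SCN cis; SCN trans.
Each arrangement has an internal mirror plane or centre of symmetry, so none is chiral.

2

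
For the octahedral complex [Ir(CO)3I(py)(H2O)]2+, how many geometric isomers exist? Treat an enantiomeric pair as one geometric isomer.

The six octahedral sites form three mutually perpendicular trans pairs.
The distinct arrangements are (4 in all): CO mer (3 arrangements); CO fac (chiral).

4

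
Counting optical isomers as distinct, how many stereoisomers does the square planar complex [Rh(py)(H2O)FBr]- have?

In a square planar complex each vertex has one trans partner and two cis neighbours.
The distinct arrangements are (3 in all): (Br/H2O trans, F/py trans); (Br/py trans, F/H2O trans); (Br/F trans, H2O/py trans).
Each arrangement has an internal mirror plane or centre of symmetry, so none is chiral.

3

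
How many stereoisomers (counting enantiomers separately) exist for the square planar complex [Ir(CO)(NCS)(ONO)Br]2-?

Systematic placement gives 3 geometric isomers: (Br/NCS trans, CO/ONO trans); (Br/ONO trans, CO/NCS trans); (Br/CO trans, NCS/ONO trans).
Each arrangement has an internal mirror plane or centre of symmetry, so none is chiral.

3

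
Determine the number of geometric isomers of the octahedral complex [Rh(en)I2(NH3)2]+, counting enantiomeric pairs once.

3

The six octahedral sites form three mutually perpendicular trans pairs.
Each en is bidentate and must span two cis positions.
Systematic placement gives 3 geometric isomers: I trans, NH3 cis; I cis, NH3 cis (chiral); I cis, NH3 trans.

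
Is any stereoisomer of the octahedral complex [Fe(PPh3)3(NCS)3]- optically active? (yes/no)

In an octahedral complex each vertex has one trans partner and four cis neighbours.
Working through the distinct placements yields 2 geometric isomers: PPh3 mer; PPh3 fac.
Each arrangement has an internal mirror plane or centre of symmetry, so none is chiral.

no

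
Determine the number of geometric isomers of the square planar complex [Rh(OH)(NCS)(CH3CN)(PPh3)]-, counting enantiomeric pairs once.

Working through the distinct placements yields 3 geometric isomers: (CH3CN/OH trans, NCS/PPh3 trans); (CH3CN/PPh3 trans, NCS/OH trans); (CH3CN/NCS trans, OH/PPh3 trans).

3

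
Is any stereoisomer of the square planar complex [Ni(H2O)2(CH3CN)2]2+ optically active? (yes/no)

no

In a square planar complex each vertex has one trans partner and two cis neighbours.
Working through the distinct placements yields 2 geometric isomers: H2O cis; H2O trans.
Each arrangement has an internal mirror plane or centre of symmetry, so none is chiral.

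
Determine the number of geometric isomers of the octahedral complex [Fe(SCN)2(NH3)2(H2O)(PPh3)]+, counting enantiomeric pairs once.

6

The six octahedral sites form three mutually perpendicular trans pairs.
The distinct arrangements are (6 in all): SCN trans, NH3 cis; SCN cis, NH3 cis (3 arrangements, 2 chiral); SCN trans, NH3 trans; SCN cis, NH3 trans.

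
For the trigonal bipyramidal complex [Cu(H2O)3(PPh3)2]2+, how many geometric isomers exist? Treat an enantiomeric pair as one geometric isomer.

3

Working through the distinct placements yields 3 geometric isomers: PPh3 both equatorial; PPh3 one axial, one equatorial; PPh3 both axial.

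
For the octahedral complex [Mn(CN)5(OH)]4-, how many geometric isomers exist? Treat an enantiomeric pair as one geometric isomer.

Only one geometric arrangement is possible.

1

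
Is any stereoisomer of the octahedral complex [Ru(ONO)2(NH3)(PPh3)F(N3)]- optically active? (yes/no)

Placing the ligands in turn and identifying arrangements related by rotation or reflection leaves 9 distinct geometric isomers.
Of these, 6 lack any improper symmetry element and so occur as enantiomeric pairs, giving 9 + 6 = 15 stereoisomers in total.

yes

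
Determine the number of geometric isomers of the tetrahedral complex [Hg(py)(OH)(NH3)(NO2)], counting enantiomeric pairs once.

Only one geometric arrangement is possible; it has no improper symmetry element, so it exists as a pair of enantiomers (2 stereoisomers).

1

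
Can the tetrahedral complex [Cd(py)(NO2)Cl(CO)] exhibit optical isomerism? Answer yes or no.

yes

All four vertices of a tetrahedron are equivalent and mutually adjacent, so cis/trans isomerism cannot arise.
Only one geometric arrangement is possible; it has no improper symmetry element, so it exists as a pair of enantiomers (2 stereoisomers).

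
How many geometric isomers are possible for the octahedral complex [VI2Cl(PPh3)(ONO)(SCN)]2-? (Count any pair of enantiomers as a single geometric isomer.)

9

An octahedron has six vertices in three trans pairs; every non-trans pair is cis.
Exhaustive case analysis gives 9 geometric isomers.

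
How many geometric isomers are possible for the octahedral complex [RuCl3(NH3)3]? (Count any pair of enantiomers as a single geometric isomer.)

An octahedron has six vertices in three trans pairs; every non-trans pair is cis.
Systematic placement gives 2 geometric isomers: Cl mer; Cl fac.

2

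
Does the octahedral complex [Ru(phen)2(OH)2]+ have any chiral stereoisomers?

yes

In an octahedral complex each vertex has one trans partner and four cis neighbours.
Each phen is bidentate and must span two cis positions.
The distinct arrangements are (2 in all): OH trans; OH cis (chiral).
One of these lacks any improper symmetry element and so occurs as an enantiomeric pair, giving 2 + 1 = 3 stereoisomers in total.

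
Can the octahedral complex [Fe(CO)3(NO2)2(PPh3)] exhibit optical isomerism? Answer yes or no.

no

The six octahedral sites form three mutually perpendicular trans pairs.
Working through the distinct placements yields 3 geometric isomers: CO mer, NO2 cis; CO mer, NO2 trans; CO fac, NO2 cis.
Each arrangement has an internal mirror plane or centre of symmetry, so none is chiral.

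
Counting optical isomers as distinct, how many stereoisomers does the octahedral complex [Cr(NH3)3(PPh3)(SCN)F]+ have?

The six octahedral sites form three mutually perpendicular trans pairs.
There are 4 geometric isomers: NH3 mer (3 arrangements); NH3 fac (chiral).
One of these lacks any improper symmetry element and so occurs as an enantiomeric pair, giving 4 + 1 = 5 stereoisomers in total.

5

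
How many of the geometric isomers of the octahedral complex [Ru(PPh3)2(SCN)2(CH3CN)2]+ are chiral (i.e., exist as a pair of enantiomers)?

1

There are 5 geometric isomers: PPh3 trans, SCN trans, CH3CN trans; PPh3 cis, SCN cis, CH3CN trans; PPh3 cis, SCN trans, CH3CN cis; PPh3 cis, SCN cis, CH3CN cis (chiral); PPh3 trans, SCN cis, CH3CN cis.
One of these lacks any improper symmetry element and so occurs as an enantiomeric pair, giving 5 + 1 = 6 stereoisomers in total.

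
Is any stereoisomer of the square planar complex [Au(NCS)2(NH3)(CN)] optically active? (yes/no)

no

A square has two trans pairs of vertices; adjacent vertices are cis.
The distinct arrangements are (2 in all): NCS cis; NCS trans.
Each arrangement has an internal mirror plane or centre of symmetry, so none is chiral.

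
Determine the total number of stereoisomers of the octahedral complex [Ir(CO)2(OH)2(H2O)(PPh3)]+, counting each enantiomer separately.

8

Working through the distinct placements yields 6 geometric isomers: CO trans, OH cis; CO trans, OH trans; CO cis, OH cis (3 arrangements, 2 chiral); CO cis, OH trans.
Of these, 2 lack any improper symmetry element and so occur as enantiomeric pairs, giving 6 + 2 = 8 stereoisomers in total.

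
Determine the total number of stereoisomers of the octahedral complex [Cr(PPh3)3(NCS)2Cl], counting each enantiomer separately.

3

In an octahedral complex each vertex has one trans partner and four cis neighbours.
The distinct arrangements are (3 in all): PPh3 mer, NCS cis; PPh3 mer, NCS trans; PPh3 fac, NCS cis.
Each arrangement has an internal mirror plane or centre of symmetry, so none is chiral.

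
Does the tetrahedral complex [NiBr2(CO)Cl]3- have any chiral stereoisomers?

Only one geometric arrangement is possible.

no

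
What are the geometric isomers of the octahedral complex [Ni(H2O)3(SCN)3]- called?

An octahedron has six vertices in three trans pairs; every non-trans pair is cis.
Working through the distinct placements yields 2 geometric isomers: H2O mer; H2O fac.

fac and mer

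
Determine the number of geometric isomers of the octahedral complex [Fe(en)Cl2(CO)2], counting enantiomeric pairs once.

3

In an octahedral complex each vertex has one trans partner and four cis neighbours.
Each en is bidentate and must span two cis positions.
Working through the distinct placements yields 3 geometric isomers: Cl cis, CO trans; Cl cis, CO cis (chiral); Cl trans, CO cis.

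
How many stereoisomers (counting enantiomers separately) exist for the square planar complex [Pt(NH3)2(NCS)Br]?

2

Working through the distinct placements yields 2 geometric isomers: NH3 cis; NH3 trans.
Each arrangement has an internal mirror plane or centre of symmetry, so none is chiral.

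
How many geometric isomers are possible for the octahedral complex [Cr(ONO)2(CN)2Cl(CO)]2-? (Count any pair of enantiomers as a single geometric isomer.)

6

An octahedron has six vertices in three trans pairs; every non-trans pair is cis.
Working through the distinct placements yields 6 geometric isomers: ONO trans, CN trans; ONO cis, CN trans; ONO trans, CN cis; ONO cis, CN cis (3 arrangements, 2 chiral).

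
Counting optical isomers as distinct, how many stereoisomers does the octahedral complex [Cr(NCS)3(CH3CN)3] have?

An octahedron has six vertices in three trans pairs; every non-trans pair is cis.
The distinct arrangements are (2 in all): NCS mer; NCS fac.
Each arrangement has an internal mirror plane or centre of symmetry, so none is chiral.

2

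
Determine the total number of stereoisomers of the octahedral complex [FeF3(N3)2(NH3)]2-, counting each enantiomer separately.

3

The six octahedral sites form three mutually perpendicular trans pairs.
The distinct arrangements are (3 in all): F mer, N3 cis; F mer, N3 trans; F fac, N3 cis.
Each arrangement has an internal mirror plane or centre of symmetry, so none is chiral.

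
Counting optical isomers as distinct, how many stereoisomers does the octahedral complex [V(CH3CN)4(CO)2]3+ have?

In an octahedral complex each vertex has one trans partner and four cis neighbours.
There are 2 geometric isomers: CO trans; CO cis.
Each arrangement has an internal mirror plane or centre of symmetry, so none is chiral.

2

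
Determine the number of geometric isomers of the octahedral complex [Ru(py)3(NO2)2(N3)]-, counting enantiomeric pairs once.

An octahedron has six vertices in three trans pairs; every non-trans pair is cis.
The distinct arrangements are (3 in all): py mer, NO2 cis; py mer, NO2 trans; py fac, NO2 cis.

3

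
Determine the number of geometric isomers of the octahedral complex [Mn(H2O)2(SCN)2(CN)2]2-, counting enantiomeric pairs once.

5

An octahedron has six vertices in three trans pairs; every non-trans pair is cis.
There are 5 geometric isomers: H2O trans, SCN trans, CN trans; H2O cis, SCN cis, CN trans; H2O cis, SCN trans, CN cis; H2O cis, SCN cis, CN cis (chiral); H2O trans, SCN cis, CN cis.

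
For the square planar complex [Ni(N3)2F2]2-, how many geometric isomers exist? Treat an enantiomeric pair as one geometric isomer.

In a square planar complex each vertex has one trans partner and two cis neighbours.
Working through the distinct placements yields 2 geometric isomers: N3 cis; N3 trans.

2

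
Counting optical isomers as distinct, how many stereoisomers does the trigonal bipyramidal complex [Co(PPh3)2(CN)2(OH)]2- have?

6

A trigonal bipyramid has two axial and three equatorial sites, which are chemically inequivalent.
Placing the ligands in turn and identifying arrangements related by rotation or reflection leaves 5 distinct geometric isomers.
One of these lacks any improper symmetry element and so occurs as an enantiomeric pair, giving 5 + 1 = 6 stereoisomers in total.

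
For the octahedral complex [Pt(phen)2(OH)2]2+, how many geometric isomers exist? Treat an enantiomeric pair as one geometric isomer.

2

The six octahedral sites form three mutually perpendicular trans pairs.
Each phen is bidentate and must span two cis positions.
Systematic placement gives 2 geometric isomers: OH trans; OH cis (chiral).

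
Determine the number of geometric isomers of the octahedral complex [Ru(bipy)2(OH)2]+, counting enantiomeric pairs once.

An octahedron has six vertices in three trans pairs; every non-trans pair is cis.
Each bipy is bidentate and must span two cis positions.
Working through the distinct placements yields 2 geometric isomers: OH trans; OH cis (chiral).

2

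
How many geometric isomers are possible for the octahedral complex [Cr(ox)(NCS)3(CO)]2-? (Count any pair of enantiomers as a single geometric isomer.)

2

An octahedron has six vertices in three trans pairs; every non-trans pair is cis.
Each ox is bidentate and must span two cis positions.
Working through the distinct placements yields 2 geometric isomers: NCS fac; NCS mer.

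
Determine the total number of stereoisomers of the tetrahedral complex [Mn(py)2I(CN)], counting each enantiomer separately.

1

Only one geometric arrangement is possible.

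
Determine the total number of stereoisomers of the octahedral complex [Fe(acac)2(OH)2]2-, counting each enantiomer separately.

3

The six octahedral sites form three mutually perpendicular trans pairs.
Each acac is bidentate and must span two cis positions.
There are 2 geometric isomers: OH trans; OH cis (chiral).
One of these lacks any improper symmetry element and so occurs as an enantiomeric pair, giving 2 + 1 = 3 stereoisomers in total.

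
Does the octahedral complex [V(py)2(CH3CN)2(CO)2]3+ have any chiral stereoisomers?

yes

There are 5 geometric isomers: py trans, CH3CN trans, CO trans; py cis, CH3CN trans, CO cis; py trans, CH3CN cis, CO cis; py cis, CH3CN cis, CO cis (chiral); py cis, CH3CN cis, CO trans.
One of these lacks any improper symmetry element and so occurs as an enantiomeric pair, giving 5 + 1 = 6 stereoisomers in total.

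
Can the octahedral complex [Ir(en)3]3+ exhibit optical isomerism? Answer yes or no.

yes

An octahedron has six vertices in three trans pairs; every non-trans pair is cis.
Each en is bidentate and must span two cis positions.
Only one geometric arrangement is possible; it has no improper symmetry element, so it exists as a pair of enantiomers (2 stereoisomers).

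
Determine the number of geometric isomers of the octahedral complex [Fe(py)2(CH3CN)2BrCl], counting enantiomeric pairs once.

6

The six octahedral sites form three mutually perpendicular trans pairs.
Working through the distinct placements yields 6 geometric isomers: py trans, CH3CN cis; py cis, CH3CN cis (3 arrangements, 2 chiral); py trans, CH3CN trans; py cis, CH3CN trans.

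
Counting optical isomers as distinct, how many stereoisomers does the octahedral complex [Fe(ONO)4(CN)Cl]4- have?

2

The six octahedral sites form three mutually perpendicular trans pairs.
Systematic placement gives 2 geometric isomers: CN and Cl mutually trans; CN and Cl mutually cis.
Each arrangement has an internal mirror plane or centre of symmetry, so none is chiral.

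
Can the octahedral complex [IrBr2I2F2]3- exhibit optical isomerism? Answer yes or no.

yes

The six octahedral sites form three mutually perpendicular trans pairs.
Working through the distinct placements yields 5 geometric isomers: Br trans, I trans, F trans; Br trans, I cis, F cis; Br cis, I trans, F cis; Br cis, I cis, F cis (chiral); Br cis, I cis, F trans.
One of these lacks any improper symmetry element and so occurs as an enantiomeric pair, giving 5 + 1 = 6 stereoisomers in total.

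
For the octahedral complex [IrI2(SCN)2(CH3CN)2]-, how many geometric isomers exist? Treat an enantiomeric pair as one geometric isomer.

The six octahedral sites form three mutually perpendicular trans pairs.
The distinct arrangements are (5 in all): I trans, SCN trans, CH3CN trans; I cis, SCN cis, CH3CN trans; I cis, SCN trans, CH3CN cis; I cis, SCN cis, CH3CN cis (chiral); I trans, SCN cis, CH3CN cis.

5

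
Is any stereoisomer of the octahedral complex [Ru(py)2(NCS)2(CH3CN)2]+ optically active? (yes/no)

The six octahedral sites form three mutually perpendicular trans pairs.
Working through the distinct placements yields 5 geometric isomers: py trans, NCS trans, CH3CN trans; py cis, NCS cis, CH3CN trans; py trans, NCS cis, CH3CN cis; py cis, NCS cis, CH3CN cis (chiral); py cis, NCS trans, CH3CN cis.
One of these lacks any improper symmetry element and so occurs as an enantiomeric pair, giving 5 + 1 = 6 stereoisomers in total.

yes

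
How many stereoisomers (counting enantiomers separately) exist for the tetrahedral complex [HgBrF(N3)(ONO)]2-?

In a tetrahedral complex all four positions are equivalent and every pair of ligands is adjacent — there is no cis/trans distinction.
Only one geometric arrangement is possible; it has no improper symmetry element, so it exists as a pair of enantiomers (2 stereoisomers).

2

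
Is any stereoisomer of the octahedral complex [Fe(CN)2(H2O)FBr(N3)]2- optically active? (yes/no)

The six octahedral sites form three mutually perpendicular trans pairs.
Systematic enumeration (placing each ligand type in turn and discarding arrangements equivalent by rotation or reflection) gives 9 geometric isomers.
Of these, 6 lack any improper symmetry element and so occur as enantiomeric pairs, giving 9 + 6 = 15 stereoisomers in total.

yes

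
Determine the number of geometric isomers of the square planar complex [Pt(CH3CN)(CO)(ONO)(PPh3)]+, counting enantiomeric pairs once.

In a square planar complex each vertex has one trans partner and two cis neighbours.
Systematic placement gives 3 geometric isomers: (CH3CN/ONO trans, CO/PPh3 trans); (CH3CN/PPh3 trans, CO/ONO trans); (CH3CN/CO trans, ONO/PPh3 trans).

3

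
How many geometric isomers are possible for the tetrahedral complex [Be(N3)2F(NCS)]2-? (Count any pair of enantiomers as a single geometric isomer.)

In a tetrahedral complex all four positions are equivalent and every pair of ligands is adjacent — there is no cis/trans distinction.
Only one geometric arrangement is possible.

1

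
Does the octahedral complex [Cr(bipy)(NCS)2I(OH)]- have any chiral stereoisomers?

In an octahedral complex each vertex has one trans partner and four cis neighbours.
Each bipy is bidentate and must span two cis positions.
Systematic placement gives 4 geometric isomers: NCS cis (3 arrangements, 2 chiral); NCS trans.
Of these, 2 lack any improper symmetry element and so occur as enantiomeric pairs, giving 4 + 2 = 6 stereoisomers in total.

yes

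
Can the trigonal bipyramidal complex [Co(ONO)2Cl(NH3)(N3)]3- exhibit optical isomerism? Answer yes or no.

In a trigonal bipyramid the two axial positions differ from the three equatorial ones.
Systematic enumeration (placing each ligand type in turn and discarding arrangements equivalent by rotation or reflection) gives 7 geometric isomers.
Of these, 3 lack any improper symmetry element and so occur as enantiomeric pairs, giving 7 + 3 = 10 stereoisomers in total.

yes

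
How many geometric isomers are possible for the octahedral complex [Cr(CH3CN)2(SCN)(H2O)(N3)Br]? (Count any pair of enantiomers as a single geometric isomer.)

9

An octahedron has six vertices in three trans pairs; every non-trans pair is cis.
Exhaustive case analysis gives 9 geometric isomers.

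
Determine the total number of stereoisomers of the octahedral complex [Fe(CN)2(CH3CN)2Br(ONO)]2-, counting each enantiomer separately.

8

An octahedron has six vertices in three trans pairs; every non-trans pair is cis.
Systematic placement gives 6 geometric isomers: CN cis, CH3CN cis (3 arrangements, 2 chiral); CN trans, CH3CN cis; CN cis, CH3CN trans; CN trans, CH3CN trans.
Of these, 2 lack any improper symmetry element and so occur as enantiomeric pairs, giving 6 + 2 = 8 stereoisomers in total.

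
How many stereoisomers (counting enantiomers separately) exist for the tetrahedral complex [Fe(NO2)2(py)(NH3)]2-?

In a tetrahedral complex all four positions are equivalent and every pair of ligands is adjacent — there is no cis/trans distinction.
Only one geometric arrangement is possible.

1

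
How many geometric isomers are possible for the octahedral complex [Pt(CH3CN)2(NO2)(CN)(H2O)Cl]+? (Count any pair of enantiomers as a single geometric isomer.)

The six octahedral sites form three mutually perpendicular trans pairs.
Exhaustive case analysis gives 9 geometric isomers.

9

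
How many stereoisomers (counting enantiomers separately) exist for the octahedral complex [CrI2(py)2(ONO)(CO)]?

8

The six octahedral sites form three mutually perpendicular trans pairs.
Working through the distinct placements yields 6 geometric isomers: I cis, py trans; I cis, py cis (3 arrangements, 2 chiral); I trans, py trans; I trans, py cis.
Of these, 2 lack any improper symmetry element and so occur as enantiomeric pairs, giving 6 + 2 = 8 stereoisomers in total.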